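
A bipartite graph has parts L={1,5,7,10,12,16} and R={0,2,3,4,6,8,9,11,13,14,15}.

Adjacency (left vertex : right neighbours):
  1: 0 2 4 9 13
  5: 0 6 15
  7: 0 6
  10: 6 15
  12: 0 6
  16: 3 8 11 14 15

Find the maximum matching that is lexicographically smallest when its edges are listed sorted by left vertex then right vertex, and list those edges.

|M| = 5 (so the lex-smallest maximum matching has 5 edges)
process left vertices in ascending order; for each, take the smallest-labelled available neighbour that still permits 5 edges overall, or leave it unmatched if none does
lex-smallest matching: {1-2, 5-0, 7-6, 10-15, 16-3}

Lex-smallest maximum matching: {(1,2), (5,0), (7,6), (10,15), (16,3)}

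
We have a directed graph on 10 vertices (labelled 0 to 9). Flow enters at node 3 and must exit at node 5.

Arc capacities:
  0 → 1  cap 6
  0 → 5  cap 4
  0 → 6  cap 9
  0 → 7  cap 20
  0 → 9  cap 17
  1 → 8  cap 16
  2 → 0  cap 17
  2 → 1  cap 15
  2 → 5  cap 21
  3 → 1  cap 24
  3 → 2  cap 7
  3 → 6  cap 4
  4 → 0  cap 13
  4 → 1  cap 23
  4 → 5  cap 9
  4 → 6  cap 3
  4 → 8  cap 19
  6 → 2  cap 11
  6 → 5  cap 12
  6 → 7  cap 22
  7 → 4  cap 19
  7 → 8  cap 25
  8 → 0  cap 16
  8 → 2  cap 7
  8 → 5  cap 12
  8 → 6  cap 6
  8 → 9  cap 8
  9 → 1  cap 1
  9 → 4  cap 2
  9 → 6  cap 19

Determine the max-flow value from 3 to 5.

Maximum flow value: 27

augment #1: 3→2→5 bottleneck 7, total now 7
augment #2: 3→6→5 bottleneck 4, total now 11
augment #3: 3→1→8→5 bottleneck 12, total now 23
augment #4: 3→1→8→0→5 bottleneck 4, total now 27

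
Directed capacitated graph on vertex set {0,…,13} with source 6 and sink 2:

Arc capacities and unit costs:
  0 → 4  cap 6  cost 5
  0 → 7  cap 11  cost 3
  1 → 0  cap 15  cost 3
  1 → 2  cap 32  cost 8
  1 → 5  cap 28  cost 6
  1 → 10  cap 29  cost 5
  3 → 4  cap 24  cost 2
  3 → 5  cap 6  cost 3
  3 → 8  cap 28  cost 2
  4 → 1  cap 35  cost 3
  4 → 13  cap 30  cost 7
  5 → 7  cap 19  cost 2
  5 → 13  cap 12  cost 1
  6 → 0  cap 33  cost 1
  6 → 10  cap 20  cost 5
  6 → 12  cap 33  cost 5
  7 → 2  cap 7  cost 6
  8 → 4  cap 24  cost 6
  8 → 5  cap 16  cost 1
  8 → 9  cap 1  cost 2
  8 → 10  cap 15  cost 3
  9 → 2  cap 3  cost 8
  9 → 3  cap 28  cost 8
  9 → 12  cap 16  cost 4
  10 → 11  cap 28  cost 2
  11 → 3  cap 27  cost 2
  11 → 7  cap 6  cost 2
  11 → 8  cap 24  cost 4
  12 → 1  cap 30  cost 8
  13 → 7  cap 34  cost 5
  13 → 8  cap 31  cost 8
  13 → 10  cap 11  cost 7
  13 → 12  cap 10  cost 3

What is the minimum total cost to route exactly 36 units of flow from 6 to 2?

Minimum cost for 36 units: 655

shortest-cost path #1: 6→0→7→2 push 7 @ unit cost 10 (adds 70)
shortest-cost path #2: 6→0→4→1→2 push 6 @ unit cost 17 (adds 102)
shortest-cost path #3: 6→12→1→2 push 23 @ unit cost 21 (adds 483)
total cost = 655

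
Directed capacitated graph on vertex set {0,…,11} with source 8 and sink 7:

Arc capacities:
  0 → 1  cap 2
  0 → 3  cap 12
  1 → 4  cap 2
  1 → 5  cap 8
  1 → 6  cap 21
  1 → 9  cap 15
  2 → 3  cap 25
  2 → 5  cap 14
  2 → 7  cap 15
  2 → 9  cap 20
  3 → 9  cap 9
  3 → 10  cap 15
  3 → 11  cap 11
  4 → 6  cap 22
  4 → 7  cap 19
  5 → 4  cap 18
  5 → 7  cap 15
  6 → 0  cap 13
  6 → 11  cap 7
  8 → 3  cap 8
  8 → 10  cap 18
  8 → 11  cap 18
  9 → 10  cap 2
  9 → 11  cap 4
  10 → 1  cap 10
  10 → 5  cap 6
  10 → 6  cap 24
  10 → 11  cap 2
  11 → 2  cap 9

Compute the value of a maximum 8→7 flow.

augment #1: 8→10→5→7 bottleneck 6, total now 6
augment #2: 8→11→2→7 bottleneck 9, total now 15
augment #3: 8→10→1→4→7 bottleneck 2, total now 17
augment #4: 8→10→1→5→7 bottleneck 8, total now 25

Maximum flow value: 25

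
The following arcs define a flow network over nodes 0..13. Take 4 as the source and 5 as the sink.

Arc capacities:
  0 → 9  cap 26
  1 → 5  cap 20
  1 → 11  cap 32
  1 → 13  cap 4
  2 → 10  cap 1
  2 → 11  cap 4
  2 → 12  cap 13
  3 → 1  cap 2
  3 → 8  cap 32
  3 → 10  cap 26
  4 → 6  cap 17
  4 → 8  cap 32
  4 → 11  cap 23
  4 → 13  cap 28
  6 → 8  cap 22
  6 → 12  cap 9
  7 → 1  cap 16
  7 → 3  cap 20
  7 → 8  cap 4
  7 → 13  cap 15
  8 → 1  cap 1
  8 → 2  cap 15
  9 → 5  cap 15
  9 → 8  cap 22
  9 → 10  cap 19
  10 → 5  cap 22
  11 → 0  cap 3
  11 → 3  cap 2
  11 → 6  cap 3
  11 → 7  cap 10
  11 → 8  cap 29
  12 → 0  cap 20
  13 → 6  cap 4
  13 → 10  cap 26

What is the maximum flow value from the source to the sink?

Maximum flow value: 50

augment #1: 4→8→1→5 bottleneck 1, total now 1
augment #2: 4→13→10→5 bottleneck 22, total now 23
augment #3: 4→11→0→9→5 bottleneck 3, total now 26
augment #4: 4→11→3→1→5 bottleneck 2, total now 28
augment #5: 4→11→7→1→5 bottleneck 10, total now 38
augment #6: 4→6→12→0→9→5 bottleneck 9, total now 47
augment #7: 4→8→2→12→0→9→5 bottleneck 3, total now 50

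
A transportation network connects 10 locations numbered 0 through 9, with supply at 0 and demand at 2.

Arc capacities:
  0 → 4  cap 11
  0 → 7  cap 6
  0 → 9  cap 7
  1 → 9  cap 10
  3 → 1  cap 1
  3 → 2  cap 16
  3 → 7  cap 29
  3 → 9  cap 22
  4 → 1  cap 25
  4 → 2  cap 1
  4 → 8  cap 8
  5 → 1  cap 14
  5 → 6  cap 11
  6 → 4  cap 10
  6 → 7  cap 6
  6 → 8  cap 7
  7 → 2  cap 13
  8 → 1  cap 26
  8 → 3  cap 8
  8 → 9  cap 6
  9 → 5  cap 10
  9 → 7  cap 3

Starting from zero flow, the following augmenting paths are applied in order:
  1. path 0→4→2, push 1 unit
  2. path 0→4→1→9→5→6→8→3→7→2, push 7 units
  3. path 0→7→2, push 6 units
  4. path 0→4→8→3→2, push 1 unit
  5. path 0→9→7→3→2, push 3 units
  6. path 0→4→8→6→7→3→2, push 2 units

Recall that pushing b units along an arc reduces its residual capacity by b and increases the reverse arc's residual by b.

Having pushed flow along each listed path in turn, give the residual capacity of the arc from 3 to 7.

after path 1 (0→4→2, push 1): res(3,7)=29
after path 2 (0→4→1→9→5→6→8→3→7→2, push 7): res(3,7)=22
after path 3 (0→7→2, push 6): res(3,7)=22
after path 4 (0→4→8→3→2, push 1): res(3,7)=22
after path 5 (0→9→7→3→2, push 3): res(3,7)=25
after path 6 (0→4→8→6→7→3→2, push 2): res(3,7)=27

Residual capacity of (3,7): 27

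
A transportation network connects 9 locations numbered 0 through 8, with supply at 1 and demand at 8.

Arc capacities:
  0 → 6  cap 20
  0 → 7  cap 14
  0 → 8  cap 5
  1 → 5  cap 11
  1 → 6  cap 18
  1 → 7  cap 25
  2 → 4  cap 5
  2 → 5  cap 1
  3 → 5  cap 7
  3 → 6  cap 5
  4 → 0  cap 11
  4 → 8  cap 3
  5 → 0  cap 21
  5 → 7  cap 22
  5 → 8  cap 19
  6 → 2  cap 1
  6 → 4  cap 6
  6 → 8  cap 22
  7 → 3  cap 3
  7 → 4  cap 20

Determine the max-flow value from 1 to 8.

augment #1: 1→5→8 bottleneck 11, total now 11
augment #2: 1→6→8 bottleneck 18, total now 29
augment #3: 1→7→4→8 bottleneck 3, total now 32
augment #4: 1→7→3→5→8 bottleneck 3, total now 35
augment #5: 1→7→4→0→8 bottleneck 5, total now 40
augment #6: 1→7→4→0→6→8 bottleneck 4, total now 44
augment #7: 1→7→4→0→6→2→5→8 bottleneck 1, total now 45

Maximum flow value: 45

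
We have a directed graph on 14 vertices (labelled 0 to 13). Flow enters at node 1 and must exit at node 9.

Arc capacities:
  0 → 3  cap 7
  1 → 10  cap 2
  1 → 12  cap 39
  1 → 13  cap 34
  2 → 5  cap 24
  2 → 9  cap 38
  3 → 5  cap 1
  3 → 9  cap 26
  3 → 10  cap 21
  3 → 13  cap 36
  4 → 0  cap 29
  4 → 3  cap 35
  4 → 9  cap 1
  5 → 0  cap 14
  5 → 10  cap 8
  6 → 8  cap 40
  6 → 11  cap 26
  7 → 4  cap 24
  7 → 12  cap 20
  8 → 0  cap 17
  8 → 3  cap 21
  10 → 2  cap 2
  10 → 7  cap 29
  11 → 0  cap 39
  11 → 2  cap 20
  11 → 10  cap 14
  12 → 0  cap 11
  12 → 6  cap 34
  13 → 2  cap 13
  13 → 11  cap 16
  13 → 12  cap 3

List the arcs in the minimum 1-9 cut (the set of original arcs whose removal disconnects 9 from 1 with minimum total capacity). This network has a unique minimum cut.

Min-cut arcs: {(3,9), (4,9), (10,2), (11,2), (13,2)} (total capacity 62)

augment #1: 1→10→2→9 push 2
augment #2: 1→13→2→9 push 13
augment #3: 1→12→0→3→9 push 7
augment #4: 1→13→11→2→9 push 16
augment #5: 1→12→6→8→3→9 push 19
augment #6: 1→12→6→11→2→9 push 4
augment #7: 1→12→6→11→10→7→4→9 push 1
max flow = 62; residual-reachable set from 1 gives S-side
cut edges (S→T): {(3,9), (4,9), (10,2), (11,2), (13,2)} total cap 62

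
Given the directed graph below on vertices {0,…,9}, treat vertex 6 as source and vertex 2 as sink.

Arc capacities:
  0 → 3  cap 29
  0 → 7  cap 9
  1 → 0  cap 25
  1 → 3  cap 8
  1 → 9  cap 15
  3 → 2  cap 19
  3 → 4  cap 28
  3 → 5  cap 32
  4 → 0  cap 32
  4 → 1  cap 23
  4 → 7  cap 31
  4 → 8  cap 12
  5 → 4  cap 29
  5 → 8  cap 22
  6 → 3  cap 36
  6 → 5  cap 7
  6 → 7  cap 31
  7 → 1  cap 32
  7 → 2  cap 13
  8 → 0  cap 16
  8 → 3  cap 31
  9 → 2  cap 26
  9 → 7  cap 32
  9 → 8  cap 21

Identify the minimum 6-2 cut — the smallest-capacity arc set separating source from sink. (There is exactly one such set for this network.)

augment #1: 6→3→2 push 19
augment #2: 6→7→2 push 13
augment #3: 6→7→1→9→2 push 15
max flow = 47; residual-reachable set from 6 gives S-side
cut edges (S→T): {(1,9), (3,2), (7,2)} total cap 47

Min-cut arcs: {(1,9), (3,2), (7,2)} (total capacity 47)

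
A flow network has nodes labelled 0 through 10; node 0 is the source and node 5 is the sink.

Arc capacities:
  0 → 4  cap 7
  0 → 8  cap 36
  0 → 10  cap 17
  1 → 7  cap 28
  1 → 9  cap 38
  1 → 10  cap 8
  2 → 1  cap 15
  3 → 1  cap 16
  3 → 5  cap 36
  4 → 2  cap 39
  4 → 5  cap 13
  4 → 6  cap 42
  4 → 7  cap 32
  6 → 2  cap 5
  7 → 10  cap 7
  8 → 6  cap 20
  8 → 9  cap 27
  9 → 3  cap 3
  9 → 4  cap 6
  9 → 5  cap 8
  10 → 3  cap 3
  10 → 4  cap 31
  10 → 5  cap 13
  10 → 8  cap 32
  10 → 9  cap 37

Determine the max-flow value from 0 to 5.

augment #1: 0→4→5 bottleneck 7, total now 7
augment #2: 0→10→5 bottleneck 13, total now 20
augment #3: 0→8→9→5 bottleneck 8, total now 28
augment #4: 0→10→3→5 bottleneck 3, total now 31
augment #5: 0→10→4→5 bottleneck 1, total now 32
augment #6: 0→8→9→3→5 bottleneck 3, total now 35
augment #7: 0→8→9→4→5 bottleneck 5, total now 40

Maximum flow value: 40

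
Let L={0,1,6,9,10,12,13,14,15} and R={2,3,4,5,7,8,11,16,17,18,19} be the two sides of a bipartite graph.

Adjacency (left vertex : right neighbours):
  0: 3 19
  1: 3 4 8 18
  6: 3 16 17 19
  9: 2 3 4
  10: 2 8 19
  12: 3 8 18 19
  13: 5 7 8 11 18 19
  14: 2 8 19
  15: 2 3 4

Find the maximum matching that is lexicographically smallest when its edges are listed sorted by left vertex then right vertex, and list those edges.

Lex-smallest maximum matching: {(0,3), (1,4), (6,16), (9,2), (10,8), (12,18), (13,5), (14,19)}

|M| = 8 (so the lex-smallest maximum matching has 8 edges)
process left vertices in ascending order; for each, take the smallest-labelled available neighbour that still permits 8 edges overall, or leave it unmatched if none does
lex-smallest matching: {0-3, 1-4, 6-16, 9-2, 10-8, 12-18, 13-5, 14-19}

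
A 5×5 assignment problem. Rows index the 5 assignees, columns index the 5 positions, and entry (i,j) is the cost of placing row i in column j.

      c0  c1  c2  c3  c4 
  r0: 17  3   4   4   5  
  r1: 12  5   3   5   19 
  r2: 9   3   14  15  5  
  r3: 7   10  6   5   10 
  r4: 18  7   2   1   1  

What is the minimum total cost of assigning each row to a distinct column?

optimal assignment: row0→col3 (cost 4), row1→col2 (cost 3), row2→col1 (cost 3), row3→col0 (cost 7), row4→col4 (cost 1)
total = 4 + 3 + 3 + 7 + 1 = 18

Minimum assignment cost: 18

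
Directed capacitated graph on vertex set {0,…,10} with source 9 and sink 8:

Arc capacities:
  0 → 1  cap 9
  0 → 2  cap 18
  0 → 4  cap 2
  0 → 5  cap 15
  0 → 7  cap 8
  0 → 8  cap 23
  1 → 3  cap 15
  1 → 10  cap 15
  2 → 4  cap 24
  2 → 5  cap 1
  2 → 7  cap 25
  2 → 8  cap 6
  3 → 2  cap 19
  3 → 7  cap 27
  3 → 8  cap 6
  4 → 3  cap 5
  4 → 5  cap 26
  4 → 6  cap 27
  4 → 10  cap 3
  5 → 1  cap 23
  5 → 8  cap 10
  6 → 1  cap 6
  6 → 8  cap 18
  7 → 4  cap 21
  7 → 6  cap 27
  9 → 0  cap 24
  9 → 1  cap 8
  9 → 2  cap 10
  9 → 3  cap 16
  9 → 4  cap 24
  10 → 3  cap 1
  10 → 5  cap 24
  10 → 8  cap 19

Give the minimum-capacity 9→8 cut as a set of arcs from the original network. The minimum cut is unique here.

Min-cut arcs: {(0,8), (1,10), (2,8), (3,8), (4,10), (5,8), (6,8)} (total capacity 81)

augment #1: 9→0→8 push 23
augment #2: 9→2→8 push 6
augment #3: 9→3→8 push 6
augment #4: 9→0→5→8 push 1
augment #5: 9→1→10→8 push 8
augment #6: 9→2→5→8 push 1
augment #7: 9→4→5→8 push 8
augment #8: 9→4→6→8 push 16
augment #9: 9→2→4→6→8 push 2
augment #10: 9→2→4→10→8 push 1
augment #11: 9→3→2→4→10→8 push 2
augment #12: 9→3→7→6→1→10→8 push 6
augment #13: 9→3→2→4→5→1→10→8 push 1
max flow = 81; residual-reachable set from 9 gives S-side
cut edges (S→T): {(0,8), (1,10), (2,8), (3,8), (4,10), (5,8), (6,8)} total cap 81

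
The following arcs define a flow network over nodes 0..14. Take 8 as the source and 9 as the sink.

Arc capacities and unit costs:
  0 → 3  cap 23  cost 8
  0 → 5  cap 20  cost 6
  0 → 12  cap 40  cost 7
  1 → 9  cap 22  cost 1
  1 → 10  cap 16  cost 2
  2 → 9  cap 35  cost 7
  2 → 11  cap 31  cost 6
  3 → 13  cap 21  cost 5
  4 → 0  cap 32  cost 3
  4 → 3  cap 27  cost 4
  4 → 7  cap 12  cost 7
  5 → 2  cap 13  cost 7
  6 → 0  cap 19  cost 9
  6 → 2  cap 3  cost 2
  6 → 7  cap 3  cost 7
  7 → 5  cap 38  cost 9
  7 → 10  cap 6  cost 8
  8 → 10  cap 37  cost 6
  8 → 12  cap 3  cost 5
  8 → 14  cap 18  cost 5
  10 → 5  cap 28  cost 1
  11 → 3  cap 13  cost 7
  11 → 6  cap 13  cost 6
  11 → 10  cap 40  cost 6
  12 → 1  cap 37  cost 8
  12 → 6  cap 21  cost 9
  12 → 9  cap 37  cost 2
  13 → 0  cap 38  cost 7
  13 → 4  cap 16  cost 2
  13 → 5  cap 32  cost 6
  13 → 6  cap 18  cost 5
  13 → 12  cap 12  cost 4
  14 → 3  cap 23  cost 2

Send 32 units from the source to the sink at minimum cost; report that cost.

Minimum cost for 32 units: 614

shortest-cost path #1: 8→12→9 push 3 @ unit cost 7 (adds 21)
shortest-cost path #2: 8→14→3→13→12→9 push 12 @ unit cost 18 (adds 216)
shortest-cost path #3: 8→10→5→2→9 push 13 @ unit cost 21 (adds 273)
shortest-cost path #4: 8→14→3→13→6→2→9 push 3 @ unit cost 26 (adds 78)
shortest-cost path #5: 8→14→3→13→4→0→12→9 push 1 @ unit cost 26 (adds 26)
total cost = 614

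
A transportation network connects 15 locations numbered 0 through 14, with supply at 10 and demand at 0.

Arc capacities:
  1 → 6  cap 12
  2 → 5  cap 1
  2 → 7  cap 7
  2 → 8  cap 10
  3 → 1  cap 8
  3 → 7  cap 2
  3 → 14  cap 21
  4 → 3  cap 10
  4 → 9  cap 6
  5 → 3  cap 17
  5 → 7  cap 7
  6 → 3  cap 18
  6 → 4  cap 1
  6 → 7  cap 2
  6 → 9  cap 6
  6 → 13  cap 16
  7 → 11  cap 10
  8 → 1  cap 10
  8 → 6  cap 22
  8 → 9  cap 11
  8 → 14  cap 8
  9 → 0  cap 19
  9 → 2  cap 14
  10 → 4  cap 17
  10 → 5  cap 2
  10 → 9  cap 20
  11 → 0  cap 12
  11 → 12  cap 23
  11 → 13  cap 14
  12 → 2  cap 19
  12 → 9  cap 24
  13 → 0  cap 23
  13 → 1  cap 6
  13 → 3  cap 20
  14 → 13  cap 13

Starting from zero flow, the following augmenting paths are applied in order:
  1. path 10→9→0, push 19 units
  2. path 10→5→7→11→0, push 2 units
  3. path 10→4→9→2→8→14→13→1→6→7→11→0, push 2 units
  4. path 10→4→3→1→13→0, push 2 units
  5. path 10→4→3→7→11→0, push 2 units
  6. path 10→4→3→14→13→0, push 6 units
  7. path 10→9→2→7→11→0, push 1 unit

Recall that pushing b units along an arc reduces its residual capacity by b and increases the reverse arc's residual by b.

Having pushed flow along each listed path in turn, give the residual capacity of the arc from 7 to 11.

Residual capacity of (7,11): 3

after path 1 (10→9→0, push 19): res(7,11)=10
after path 2 (10→5→7→11→0, push 2): res(7,11)=8
after path 3 (10→4→9→2→8→14→13→1→6→7→11→0, push 2): res(7,11)=6
after path 4 (10→4→3→1→13→0, push 2): res(7,11)=6
after path 5 (10→4→3→7→11→0, push 2): res(7,11)=4
after path 6 (10→4→3→14→13→0, push 6): res(7,11)=4
after path 7 (10→9→2→7→11→0, push 1): res(7,11)=3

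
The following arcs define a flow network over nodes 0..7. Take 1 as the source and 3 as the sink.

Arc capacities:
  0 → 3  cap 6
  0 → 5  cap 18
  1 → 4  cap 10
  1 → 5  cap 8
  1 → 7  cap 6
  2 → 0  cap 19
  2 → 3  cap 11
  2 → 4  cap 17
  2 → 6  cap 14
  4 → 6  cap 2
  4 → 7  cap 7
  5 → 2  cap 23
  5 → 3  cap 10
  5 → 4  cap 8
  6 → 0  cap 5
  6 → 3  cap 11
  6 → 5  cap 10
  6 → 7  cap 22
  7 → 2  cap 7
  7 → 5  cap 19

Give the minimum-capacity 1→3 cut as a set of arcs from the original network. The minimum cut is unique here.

augment #1: 1→5→3 push 8
augment #2: 1→4→6→3 push 2
augment #3: 1→7→2→3 push 6
augment #4: 1→4→7→2→3 push 1
augment #5: 1→4→7→5→3 push 2
augment #6: 1→4→7→5→2→3 push 4
max flow = 23; residual-reachable set from 1 gives S-side
cut edges (S→T): {(1,5), (1,7), (4,6), (4,7)} total cap 23

Min-cut arcs: {(1,5), (1,7), (4,6), (4,7)} (total capacity 23)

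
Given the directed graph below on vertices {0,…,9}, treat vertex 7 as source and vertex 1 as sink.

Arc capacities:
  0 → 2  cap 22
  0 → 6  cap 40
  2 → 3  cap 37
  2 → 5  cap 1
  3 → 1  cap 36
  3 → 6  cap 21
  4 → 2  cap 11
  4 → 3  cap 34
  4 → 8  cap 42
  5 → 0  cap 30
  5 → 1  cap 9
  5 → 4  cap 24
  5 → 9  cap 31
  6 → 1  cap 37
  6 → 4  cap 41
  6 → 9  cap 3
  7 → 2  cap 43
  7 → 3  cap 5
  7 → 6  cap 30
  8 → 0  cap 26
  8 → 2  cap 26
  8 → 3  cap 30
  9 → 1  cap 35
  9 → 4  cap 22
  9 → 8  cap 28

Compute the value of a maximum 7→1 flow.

augment #1: 7→3→1 bottleneck 5, total now 5
augment #2: 7→6→1 bottleneck 30, total now 35
augment #3: 7→2→3→1 bottleneck 31, total now 66
augment #4: 7→2→5→1 bottleneck 1, total now 67
augment #5: 7→2→3→6→1 bottleneck 6, total now 73

Maximum flow value: 73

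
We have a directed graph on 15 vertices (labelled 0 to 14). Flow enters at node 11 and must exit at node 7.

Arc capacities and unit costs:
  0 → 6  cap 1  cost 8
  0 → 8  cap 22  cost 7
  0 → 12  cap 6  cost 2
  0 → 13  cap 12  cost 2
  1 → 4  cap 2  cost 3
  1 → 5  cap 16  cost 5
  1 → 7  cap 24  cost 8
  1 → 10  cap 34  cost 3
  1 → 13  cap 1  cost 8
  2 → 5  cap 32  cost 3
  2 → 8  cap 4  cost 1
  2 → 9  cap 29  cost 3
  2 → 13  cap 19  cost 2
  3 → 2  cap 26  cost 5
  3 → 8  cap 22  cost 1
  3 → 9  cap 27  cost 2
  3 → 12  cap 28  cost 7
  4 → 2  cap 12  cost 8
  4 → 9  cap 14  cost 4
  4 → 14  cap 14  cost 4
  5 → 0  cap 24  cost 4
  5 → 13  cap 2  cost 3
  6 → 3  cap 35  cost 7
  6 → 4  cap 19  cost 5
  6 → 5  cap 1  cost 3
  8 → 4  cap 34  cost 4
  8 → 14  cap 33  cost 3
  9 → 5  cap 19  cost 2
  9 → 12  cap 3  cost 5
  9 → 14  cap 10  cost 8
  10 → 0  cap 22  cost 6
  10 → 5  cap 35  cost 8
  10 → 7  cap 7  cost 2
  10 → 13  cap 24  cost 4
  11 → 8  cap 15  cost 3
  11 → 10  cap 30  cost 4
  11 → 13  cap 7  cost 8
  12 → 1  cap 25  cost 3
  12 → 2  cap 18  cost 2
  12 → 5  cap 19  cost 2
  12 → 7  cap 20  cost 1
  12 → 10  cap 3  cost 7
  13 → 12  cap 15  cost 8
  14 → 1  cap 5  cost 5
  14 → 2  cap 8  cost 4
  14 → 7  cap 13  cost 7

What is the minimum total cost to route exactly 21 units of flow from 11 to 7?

Minimum cost for 21 units: 224

shortest-cost path #1: 11→10→7 push 7 @ unit cost 6 (adds 42)
shortest-cost path #2: 11→8→14→7 push 13 @ unit cost 13 (adds 169)
shortest-cost path #3: 11→10→0→12→7 push 1 @ unit cost 13 (adds 13)
total cost = 224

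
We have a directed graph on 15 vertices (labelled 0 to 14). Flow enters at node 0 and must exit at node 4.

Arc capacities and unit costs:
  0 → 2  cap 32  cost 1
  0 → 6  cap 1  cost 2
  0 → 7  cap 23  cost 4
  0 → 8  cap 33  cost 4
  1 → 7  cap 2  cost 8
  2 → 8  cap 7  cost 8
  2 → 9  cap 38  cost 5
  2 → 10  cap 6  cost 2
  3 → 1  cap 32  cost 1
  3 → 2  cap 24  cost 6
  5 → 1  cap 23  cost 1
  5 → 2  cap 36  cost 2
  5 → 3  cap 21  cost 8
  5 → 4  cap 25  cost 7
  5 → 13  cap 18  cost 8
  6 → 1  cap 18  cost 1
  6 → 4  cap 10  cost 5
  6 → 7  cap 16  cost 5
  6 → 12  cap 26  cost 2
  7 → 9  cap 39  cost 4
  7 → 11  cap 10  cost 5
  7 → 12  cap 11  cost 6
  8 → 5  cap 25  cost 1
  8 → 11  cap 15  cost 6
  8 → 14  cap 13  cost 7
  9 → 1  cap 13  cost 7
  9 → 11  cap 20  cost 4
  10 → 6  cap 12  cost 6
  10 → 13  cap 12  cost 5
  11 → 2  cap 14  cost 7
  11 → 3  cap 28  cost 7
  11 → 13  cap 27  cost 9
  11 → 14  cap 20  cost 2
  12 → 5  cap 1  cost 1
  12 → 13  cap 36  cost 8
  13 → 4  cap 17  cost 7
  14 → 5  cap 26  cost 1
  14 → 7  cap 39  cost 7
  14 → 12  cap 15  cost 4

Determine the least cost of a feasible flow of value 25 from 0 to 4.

shortest-cost path #1: 0→6→4 push 1 @ unit cost 7 (adds 7)
shortest-cost path #2: 0→8→5→4 push 24 @ unit cost 12 (adds 288)
total cost = 295

Minimum cost for 25 units: 295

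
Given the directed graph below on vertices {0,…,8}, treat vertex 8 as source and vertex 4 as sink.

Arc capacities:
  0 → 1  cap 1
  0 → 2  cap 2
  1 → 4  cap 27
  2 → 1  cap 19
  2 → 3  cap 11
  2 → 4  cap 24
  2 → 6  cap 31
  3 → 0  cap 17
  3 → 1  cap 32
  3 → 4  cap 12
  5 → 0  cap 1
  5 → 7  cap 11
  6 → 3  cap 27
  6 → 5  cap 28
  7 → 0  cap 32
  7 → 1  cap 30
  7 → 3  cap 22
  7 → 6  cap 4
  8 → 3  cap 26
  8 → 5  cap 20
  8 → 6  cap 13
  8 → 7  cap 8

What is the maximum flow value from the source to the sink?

augment #1: 8→3→4 bottleneck 12, total now 12
augment #2: 8→3→1→4 bottleneck 14, total now 26
augment #3: 8→7→1→4 bottleneck 8, total now 34
augment #4: 8→5→0→1→4 bottleneck 1, total now 35
augment #5: 8→5→7→1→4 bottleneck 4, total now 39
augment #6: 8→5→7→0→2→4 bottleneck 2, total now 41

Maximum flow value: 41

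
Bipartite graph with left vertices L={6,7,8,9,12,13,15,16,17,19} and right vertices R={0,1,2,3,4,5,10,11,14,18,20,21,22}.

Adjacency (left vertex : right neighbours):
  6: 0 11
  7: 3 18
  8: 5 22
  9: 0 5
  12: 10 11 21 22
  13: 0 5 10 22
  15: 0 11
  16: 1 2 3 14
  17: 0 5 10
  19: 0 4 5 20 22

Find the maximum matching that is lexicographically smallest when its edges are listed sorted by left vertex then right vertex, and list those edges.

Lex-smallest maximum matching: {(6,0), (7,3), (8,5), (12,21), (13,22), (15,11), (16,1), (17,10), (19,4)}

|M| = 9 (so the lex-smallest maximum matching has 9 edges)
process left vertices in ascending order; for each, take the smallest-labelled available neighbour that still permits 9 edges overall, or leave it unmatched if none does
lex-smallest matching: {6-0, 7-3, 8-5, 12-21, 13-22, 15-11, 16-1, 17-10, 19-4}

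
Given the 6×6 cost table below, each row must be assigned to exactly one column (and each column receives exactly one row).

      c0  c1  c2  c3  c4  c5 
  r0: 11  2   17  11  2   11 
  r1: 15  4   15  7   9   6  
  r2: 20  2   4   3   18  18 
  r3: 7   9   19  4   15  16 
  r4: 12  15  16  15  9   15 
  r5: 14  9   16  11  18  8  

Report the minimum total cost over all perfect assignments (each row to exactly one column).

Minimum assignment cost: 34

optimal assignment: row0→col4 (cost 2), row1→col1 (cost 4), row2→col2 (cost 4), row3→col3 (cost 4), row4→col0 (cost 12), row5→col5 (cost 8)
total = 2 + 4 + 4 + 4 + 12 + 8 = 34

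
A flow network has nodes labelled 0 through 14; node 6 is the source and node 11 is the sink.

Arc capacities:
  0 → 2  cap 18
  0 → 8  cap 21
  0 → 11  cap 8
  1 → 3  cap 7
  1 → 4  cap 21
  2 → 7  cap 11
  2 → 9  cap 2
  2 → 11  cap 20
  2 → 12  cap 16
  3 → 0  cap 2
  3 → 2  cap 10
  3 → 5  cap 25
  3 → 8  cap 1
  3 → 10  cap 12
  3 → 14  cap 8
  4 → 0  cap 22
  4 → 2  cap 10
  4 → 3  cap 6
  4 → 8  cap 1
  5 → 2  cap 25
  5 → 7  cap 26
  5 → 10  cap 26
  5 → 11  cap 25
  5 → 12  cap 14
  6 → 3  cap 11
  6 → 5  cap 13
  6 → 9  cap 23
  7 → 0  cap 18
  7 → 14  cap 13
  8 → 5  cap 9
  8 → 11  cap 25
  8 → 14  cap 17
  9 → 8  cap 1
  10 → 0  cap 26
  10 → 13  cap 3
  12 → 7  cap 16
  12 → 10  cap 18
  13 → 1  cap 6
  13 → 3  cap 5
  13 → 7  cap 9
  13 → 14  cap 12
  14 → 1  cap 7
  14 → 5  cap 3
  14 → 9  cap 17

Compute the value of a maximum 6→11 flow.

Maximum flow value: 25

augment #1: 6→5→11 bottleneck 13, total now 13
augment #2: 6→3→0→11 bottleneck 2, total now 15
augment #3: 6→3→2→11 bottleneck 9, total now 24
augment #4: 6→9→8→11 bottleneck 1, total now 25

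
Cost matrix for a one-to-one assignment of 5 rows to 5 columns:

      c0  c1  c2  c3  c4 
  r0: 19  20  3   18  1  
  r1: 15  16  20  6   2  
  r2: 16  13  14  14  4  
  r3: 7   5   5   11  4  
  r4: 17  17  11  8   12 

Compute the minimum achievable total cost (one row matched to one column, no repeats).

Minimum assignment cost: 33

optimal assignment: row0→col2 (cost 3), row1→col4 (cost 2), row2→col1 (cost 13), row3→col0 (cost 7), row4→col3 (cost 8)
total = 3 + 2 + 13 + 7 + 8 = 33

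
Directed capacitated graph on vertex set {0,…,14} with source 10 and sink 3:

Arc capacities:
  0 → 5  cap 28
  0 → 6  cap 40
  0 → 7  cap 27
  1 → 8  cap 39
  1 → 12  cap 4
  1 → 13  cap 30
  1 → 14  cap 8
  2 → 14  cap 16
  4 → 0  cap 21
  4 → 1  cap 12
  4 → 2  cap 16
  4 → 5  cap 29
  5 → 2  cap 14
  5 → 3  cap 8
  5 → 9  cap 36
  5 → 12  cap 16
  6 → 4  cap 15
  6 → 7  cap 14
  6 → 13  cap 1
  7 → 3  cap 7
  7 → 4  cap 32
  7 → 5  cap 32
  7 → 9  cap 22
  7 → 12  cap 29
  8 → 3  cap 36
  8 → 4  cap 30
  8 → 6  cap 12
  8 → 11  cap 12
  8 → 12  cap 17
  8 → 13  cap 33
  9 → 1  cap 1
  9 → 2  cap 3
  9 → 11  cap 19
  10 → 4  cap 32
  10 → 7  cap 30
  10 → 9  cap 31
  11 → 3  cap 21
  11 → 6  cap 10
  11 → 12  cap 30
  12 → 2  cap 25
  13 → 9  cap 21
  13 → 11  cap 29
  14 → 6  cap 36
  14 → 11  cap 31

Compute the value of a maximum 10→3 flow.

augment #1: 10→7→3 bottleneck 7, total now 7
augment #2: 10→4→5→3 bottleneck 8, total now 15
augment #3: 10→9→11→3 bottleneck 19, total now 34
augment #4: 10→4→1→8→3 bottleneck 12, total now 46
augment #5: 10→9→1→8→3 bottleneck 1, total now 47
augment #6: 10→4→2→14→11→3 bottleneck 2, total now 49

Maximum flow value: 49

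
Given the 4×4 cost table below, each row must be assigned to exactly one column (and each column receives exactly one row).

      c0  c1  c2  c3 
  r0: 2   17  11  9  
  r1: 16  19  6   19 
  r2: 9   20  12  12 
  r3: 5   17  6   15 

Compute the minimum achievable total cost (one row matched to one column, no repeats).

Minimum assignment cost: 37

optimal assignment: row0→col0 (cost 2), row1→col2 (cost 6), row2→col3 (cost 12), row3→col1 (cost 17)
total = 2 + 6 + 12 + 17 = 37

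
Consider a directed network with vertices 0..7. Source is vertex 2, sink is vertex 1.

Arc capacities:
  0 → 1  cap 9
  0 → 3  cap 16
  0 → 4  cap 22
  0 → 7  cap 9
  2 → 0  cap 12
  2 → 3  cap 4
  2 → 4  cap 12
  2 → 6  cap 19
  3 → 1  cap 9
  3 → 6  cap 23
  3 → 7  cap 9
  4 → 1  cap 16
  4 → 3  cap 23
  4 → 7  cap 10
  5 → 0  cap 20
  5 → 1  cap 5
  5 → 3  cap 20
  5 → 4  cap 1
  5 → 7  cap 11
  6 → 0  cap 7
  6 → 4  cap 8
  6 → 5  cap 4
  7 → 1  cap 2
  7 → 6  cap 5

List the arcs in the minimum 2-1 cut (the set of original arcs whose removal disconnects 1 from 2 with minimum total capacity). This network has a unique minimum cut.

augment #1: 2→0→1 push 9
augment #2: 2→3→1 push 4
augment #3: 2→4→1 push 12
augment #4: 2→0→3→1 push 3
augment #5: 2→6→4→1 push 4
augment #6: 2→6→5→1 push 4
augment #7: 2→6→0→3→1 push 2
augment #8: 2→6→0→7→1 push 2
max flow = 40; residual-reachable set from 2 gives S-side
cut edges (S→T): {(0,1), (3,1), (4,1), (6,5), (7,1)} total cap 40

Min-cut arcs: {(0,1), (3,1), (4,1), (6,5), (7,1)} (total capacity 40)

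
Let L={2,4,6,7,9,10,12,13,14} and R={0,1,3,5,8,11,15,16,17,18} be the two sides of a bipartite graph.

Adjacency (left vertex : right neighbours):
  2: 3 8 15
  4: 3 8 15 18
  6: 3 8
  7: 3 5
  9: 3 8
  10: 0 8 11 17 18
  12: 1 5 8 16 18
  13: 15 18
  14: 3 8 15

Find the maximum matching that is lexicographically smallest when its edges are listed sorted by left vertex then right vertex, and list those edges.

Lex-smallest maximum matching: {(2,3), (4,8), (7,5), (10,0), (12,1), (13,18), (14,15)}

|M| = 7 (so the lex-smallest maximum matching has 7 edges)
process left vertices in ascending order; for each, take the smallest-labelled available neighbour that still permits 7 edges overall, or leave it unmatched if none does
lex-smallest matching: {2-3, 4-8, 7-5, 10-0, 12-1, 13-18, 14-15}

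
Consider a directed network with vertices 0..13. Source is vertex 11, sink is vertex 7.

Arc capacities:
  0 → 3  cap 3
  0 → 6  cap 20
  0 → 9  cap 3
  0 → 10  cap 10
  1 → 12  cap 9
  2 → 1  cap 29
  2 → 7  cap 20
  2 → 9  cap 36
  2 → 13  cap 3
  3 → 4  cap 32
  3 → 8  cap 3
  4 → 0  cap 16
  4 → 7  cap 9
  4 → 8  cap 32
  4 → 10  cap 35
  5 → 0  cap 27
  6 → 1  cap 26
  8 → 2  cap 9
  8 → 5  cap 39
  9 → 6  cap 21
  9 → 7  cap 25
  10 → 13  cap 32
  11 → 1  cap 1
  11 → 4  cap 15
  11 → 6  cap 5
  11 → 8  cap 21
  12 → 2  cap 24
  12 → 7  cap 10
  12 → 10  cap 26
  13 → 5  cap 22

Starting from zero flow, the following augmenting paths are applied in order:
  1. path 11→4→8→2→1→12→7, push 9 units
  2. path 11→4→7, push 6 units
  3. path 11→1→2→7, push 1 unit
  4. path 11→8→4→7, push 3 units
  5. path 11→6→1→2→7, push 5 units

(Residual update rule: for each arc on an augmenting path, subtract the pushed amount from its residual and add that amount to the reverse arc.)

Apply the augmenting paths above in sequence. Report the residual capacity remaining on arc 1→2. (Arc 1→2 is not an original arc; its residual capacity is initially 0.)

Residual capacity of (1,2): 3

after path 1 (11→4→8→2→1→12→7, push 9): res(1,2)=9
after path 2 (11→4→7, push 6): res(1,2)=9
after path 3 (11→1→2→7, push 1): res(1,2)=8
after path 4 (11→8→4→7, push 3): res(1,2)=8
after path 5 (11→6→1→2→7, push 5): res(1,2)=3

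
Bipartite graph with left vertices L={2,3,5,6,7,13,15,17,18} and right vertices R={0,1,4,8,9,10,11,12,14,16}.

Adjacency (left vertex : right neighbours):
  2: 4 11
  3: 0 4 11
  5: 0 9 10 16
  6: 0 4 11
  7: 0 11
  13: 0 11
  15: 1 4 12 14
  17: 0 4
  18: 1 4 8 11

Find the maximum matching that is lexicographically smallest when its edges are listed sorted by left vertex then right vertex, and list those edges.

|M| = 6 (so the lex-smallest maximum matching has 6 edges)
process left vertices in ascending order; for each, take the smallest-labelled available neighbour that still permits 6 edges overall, or leave it unmatched if none does
lex-smallest matching: {2-4, 3-0, 5-9, 6-11, 15-1, 18-8}

Lex-smallest maximum matching: {(2,4), (3,0), (5,9), (6,11), (15,1), (18,8)}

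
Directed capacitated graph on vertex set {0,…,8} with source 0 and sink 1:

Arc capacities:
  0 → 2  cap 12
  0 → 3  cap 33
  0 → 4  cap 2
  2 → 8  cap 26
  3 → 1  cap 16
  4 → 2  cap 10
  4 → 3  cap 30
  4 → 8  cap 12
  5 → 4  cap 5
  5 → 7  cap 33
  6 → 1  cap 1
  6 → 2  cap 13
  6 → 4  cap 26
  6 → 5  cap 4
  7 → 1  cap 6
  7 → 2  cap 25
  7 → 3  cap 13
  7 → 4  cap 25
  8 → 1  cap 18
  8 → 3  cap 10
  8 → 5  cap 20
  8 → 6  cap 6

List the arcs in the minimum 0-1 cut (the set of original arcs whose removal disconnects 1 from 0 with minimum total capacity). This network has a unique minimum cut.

augment #1: 0→3→1 push 16
augment #2: 0→2→8→1 push 12
augment #3: 0→4→8→1 push 2
max flow = 30; residual-reachable set from 0 gives S-side
cut edges (S→T): {(0,2), (0,4), (3,1)} total cap 30

Min-cut arcs: {(0,2), (0,4), (3,1)} (total capacity 30)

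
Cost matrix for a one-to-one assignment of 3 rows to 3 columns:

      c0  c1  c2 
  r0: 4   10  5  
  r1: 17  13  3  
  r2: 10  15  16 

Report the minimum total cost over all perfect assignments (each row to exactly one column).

optimal assignment: row0→col0 (cost 4), row1→col2 (cost 3), row2→col1 (cost 15)
total = 4 + 3 + 15 = 22

Minimum assignment cost: 22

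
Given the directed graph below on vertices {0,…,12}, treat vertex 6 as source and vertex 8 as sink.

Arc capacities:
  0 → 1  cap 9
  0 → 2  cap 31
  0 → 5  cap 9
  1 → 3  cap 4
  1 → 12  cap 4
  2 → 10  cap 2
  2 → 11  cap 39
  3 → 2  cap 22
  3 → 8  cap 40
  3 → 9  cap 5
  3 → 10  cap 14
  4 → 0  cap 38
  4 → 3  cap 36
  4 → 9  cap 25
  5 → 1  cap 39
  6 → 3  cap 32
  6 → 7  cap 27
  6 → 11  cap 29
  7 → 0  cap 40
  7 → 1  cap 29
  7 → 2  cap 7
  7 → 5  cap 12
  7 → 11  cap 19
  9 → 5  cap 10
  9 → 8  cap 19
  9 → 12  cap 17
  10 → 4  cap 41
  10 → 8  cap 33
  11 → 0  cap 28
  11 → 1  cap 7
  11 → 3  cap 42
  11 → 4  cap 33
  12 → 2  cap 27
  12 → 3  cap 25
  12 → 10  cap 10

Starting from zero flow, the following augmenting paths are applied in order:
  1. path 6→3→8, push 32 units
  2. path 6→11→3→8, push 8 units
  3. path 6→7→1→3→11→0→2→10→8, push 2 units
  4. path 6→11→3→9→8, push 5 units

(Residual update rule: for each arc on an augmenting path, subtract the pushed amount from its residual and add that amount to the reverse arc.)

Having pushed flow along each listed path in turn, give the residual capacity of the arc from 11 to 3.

after path 1 (6→3→8, push 32): res(11,3)=42
after path 2 (6→11→3→8, push 8): res(11,3)=34
after path 3 (6→7→1→3→11→0→2→10→8, push 2): res(11,3)=36
after path 4 (6→11→3→9→8, push 5): res(11,3)=31

Residual capacity of (11,3): 31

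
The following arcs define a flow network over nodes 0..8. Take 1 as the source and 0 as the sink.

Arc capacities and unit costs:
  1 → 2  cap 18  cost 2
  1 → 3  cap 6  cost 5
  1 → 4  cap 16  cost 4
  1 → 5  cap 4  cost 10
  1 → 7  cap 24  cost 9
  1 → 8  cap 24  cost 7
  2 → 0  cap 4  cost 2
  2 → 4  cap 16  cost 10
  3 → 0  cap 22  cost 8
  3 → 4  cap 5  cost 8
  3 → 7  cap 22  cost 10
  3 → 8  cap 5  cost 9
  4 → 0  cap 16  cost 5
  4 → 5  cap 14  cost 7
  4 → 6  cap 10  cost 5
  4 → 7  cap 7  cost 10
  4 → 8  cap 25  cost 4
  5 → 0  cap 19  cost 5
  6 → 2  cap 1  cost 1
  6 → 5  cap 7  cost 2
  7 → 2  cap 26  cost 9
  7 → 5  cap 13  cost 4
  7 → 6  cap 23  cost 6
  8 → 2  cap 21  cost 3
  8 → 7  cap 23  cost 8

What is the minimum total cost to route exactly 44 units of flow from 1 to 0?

shortest-cost path #1: 1→2→0 push 4 @ unit cost 4 (adds 16)
shortest-cost path #2: 1→4→0 push 16 @ unit cost 9 (adds 144)
shortest-cost path #3: 1→3→0 push 6 @ unit cost 13 (adds 78)
shortest-cost path #4: 1→5→0 push 4 @ unit cost 15 (adds 60)
shortest-cost path #5: 1→7→5→0 push 13 @ unit cost 18 (adds 234)
shortest-cost path #6: 1→7→6→5→0 push 1 @ unit cost 22 (adds 22)
total cost = 554

Minimum cost for 44 units: 554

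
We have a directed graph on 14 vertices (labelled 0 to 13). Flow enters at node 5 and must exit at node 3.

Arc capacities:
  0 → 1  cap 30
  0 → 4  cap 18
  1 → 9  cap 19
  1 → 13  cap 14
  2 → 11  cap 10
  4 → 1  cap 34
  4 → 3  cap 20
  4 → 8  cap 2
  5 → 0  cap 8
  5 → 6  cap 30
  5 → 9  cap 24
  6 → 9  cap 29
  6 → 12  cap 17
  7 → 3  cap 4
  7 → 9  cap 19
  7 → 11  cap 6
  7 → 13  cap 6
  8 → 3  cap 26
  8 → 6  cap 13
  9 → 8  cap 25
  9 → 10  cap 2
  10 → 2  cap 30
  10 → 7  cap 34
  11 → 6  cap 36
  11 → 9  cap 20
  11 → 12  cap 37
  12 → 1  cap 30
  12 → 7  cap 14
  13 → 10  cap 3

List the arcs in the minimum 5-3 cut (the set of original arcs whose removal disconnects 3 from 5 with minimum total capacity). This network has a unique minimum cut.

augment #1: 5→0→4→3 push 8
augment #2: 5→9→8→3 push 24
augment #3: 5→6→9→8→3 push 1
augment #4: 5→6→12→7→3 push 4
max flow = 37; residual-reachable set from 5 gives S-side
cut edges (S→T): {(5,0), (7,3), (9,8)} total cap 37

Min-cut arcs: {(5,0), (7,3), (9,8)} (total capacity 37)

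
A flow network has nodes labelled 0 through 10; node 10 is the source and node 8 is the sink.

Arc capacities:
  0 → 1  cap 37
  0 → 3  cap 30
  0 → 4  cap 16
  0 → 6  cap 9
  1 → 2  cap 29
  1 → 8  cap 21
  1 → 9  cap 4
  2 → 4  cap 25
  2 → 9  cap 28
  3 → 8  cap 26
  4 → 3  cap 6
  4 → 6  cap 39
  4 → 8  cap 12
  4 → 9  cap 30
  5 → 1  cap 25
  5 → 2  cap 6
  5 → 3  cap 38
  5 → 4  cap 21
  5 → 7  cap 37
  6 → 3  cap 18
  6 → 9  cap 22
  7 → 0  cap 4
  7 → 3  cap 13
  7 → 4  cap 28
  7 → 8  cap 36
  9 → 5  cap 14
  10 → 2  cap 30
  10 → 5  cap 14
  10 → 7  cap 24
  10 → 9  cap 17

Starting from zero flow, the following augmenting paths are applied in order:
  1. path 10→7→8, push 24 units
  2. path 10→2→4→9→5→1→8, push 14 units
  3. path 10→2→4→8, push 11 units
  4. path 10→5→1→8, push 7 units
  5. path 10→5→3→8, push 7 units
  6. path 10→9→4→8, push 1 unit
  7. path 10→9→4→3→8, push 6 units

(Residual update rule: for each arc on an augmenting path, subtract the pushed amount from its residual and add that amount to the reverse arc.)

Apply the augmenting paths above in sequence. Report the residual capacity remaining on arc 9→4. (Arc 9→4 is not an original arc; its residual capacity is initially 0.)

after path 1 (10→7→8, push 24): res(9,4)=0
after path 2 (10→2→4→9→5→1→8, push 14): res(9,4)=14
after path 3 (10→2→4→8, push 11): res(9,4)=14
after path 4 (10→5→1→8, push 7): res(9,4)=14
after path 5 (10→5→3→8, push 7): res(9,4)=14
after path 6 (10→9→4→8, push 1): res(9,4)=13
after path 7 (10→9→4→3→8, push 6): res(9,4)=7

Residual capacity of (9,4): 7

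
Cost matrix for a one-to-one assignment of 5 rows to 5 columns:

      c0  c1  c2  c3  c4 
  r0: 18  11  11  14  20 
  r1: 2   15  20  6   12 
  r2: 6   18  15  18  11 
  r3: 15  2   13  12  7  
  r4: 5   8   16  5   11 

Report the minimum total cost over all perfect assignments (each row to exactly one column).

Minimum assignment cost: 31

optimal assignment: row0→col2 (cost 11), row1→col0 (cost 2), row2→col4 (cost 11), row3→col1 (cost 2), row4→col3 (cost 5)
total = 11 + 2 + 11 + 2 + 5 = 31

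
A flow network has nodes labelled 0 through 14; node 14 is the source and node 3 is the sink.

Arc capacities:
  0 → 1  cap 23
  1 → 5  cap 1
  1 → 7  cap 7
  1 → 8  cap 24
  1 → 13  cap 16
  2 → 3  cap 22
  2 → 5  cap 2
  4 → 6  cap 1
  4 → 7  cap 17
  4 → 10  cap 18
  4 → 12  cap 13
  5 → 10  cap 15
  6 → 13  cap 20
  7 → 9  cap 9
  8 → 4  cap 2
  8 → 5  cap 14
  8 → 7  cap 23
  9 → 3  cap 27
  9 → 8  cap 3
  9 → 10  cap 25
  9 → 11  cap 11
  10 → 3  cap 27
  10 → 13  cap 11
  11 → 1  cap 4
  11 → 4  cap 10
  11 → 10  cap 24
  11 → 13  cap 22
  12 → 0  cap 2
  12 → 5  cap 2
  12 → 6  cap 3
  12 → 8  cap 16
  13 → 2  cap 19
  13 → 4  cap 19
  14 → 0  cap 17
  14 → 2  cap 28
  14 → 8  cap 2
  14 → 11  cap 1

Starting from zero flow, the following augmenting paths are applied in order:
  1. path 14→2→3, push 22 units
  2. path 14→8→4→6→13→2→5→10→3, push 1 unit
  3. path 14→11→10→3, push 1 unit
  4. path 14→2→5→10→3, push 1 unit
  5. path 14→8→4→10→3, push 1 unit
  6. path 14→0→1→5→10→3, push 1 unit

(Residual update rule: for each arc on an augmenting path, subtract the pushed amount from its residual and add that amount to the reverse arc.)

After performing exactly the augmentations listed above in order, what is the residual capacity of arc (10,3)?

Residual capacity of (10,3): 22

after path 1 (14→2→3, push 22): res(10,3)=27
after path 2 (14→8→4→6→13→2→5→10→3, push 1): res(10,3)=26
after path 3 (14→11→10→3, push 1): res(10,3)=25
after path 4 (14→2→5→10→3, push 1): res(10,3)=24
after path 5 (14→8→4→10→3, push 1): res(10,3)=23
after path 6 (14→0→1→5→10→3, push 1): res(10,3)=22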